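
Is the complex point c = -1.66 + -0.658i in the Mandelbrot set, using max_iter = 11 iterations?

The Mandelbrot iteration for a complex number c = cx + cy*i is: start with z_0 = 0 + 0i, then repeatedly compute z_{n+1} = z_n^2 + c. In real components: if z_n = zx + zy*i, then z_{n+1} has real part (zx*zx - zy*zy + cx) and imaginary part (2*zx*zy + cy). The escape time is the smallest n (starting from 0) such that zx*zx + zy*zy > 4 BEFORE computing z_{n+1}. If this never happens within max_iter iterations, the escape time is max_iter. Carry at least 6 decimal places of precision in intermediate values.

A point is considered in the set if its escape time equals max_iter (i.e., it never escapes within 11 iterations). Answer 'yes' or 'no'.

Answer: no

Derivation:
z_0 = 0 + 0i, c = -1.6600 + -0.6580i
Iter 1: z = -1.6600 + -0.6580i, |z|^2 = 3.1886
Iter 2: z = 0.6626 + 1.5266i, |z|^2 = 2.7695
Iter 3: z = -3.5513 + 1.3651i, |z|^2 = 14.4752
Escaped at iteration 3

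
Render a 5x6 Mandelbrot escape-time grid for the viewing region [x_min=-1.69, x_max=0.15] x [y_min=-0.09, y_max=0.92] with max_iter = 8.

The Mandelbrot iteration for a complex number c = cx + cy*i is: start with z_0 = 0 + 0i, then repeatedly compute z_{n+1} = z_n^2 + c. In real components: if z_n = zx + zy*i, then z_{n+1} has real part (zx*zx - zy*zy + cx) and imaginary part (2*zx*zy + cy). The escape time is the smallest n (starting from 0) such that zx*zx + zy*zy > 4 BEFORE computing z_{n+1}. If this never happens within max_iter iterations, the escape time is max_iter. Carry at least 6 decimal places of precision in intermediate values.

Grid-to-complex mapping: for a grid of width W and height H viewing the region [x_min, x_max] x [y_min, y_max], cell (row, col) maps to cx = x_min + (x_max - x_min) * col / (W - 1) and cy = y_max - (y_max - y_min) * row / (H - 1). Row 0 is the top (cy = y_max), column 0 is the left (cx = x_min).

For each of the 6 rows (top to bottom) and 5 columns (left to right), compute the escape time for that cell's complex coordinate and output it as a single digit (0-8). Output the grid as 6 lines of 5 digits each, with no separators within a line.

(row=0, col=0): c = -1.6900 + 0.9200i → escape time 2
(row=0, col=1): c = -1.2300 + 0.9200i → escape time 3
(row=0, col=2): c = -0.7700 + 0.9200i → escape time 4
(row=0, col=3): c = -0.3100 + 0.9200i → escape time 5
(row=0, col=4): c = 0.1500 + 0.9200i → escape time 4
(row=1, col=0): c = -1.6900 + 0.7180i → escape time 3
(row=1, col=1): c = -1.2300 + 0.7180i → escape time 3
(row=1, col=2): c = -0.7700 + 0.7180i → escape time 4
(row=1, col=3): c = -0.3100 + 0.7180i → escape time 8
(row=1, col=4): c = 0.1500 + 0.7180i → escape time 7
(row=2, col=0): c = -1.6900 + 0.5160i → escape time 3
(row=2, col=1): c = -1.2300 + 0.5160i → escape time 4
(row=2, col=2): c = -0.7700 + 0.5160i → escape time 6
(row=2, col=3): c = -0.3100 + 0.5160i → escape time 8
(row=2, col=4): c = 0.1500 + 0.5160i → escape time 8
(row=3, col=0): c = -1.6900 + 0.3140i → escape time 4
(row=3, col=1): c = -1.2300 + 0.3140i → escape time 8
(row=3, col=2): c = -0.7700 + 0.3140i → escape time 8
(row=3, col=3): c = -0.3100 + 0.3140i → escape time 8
(row=3, col=4): c = 0.1500 + 0.3140i → escape time 8
(row=4, col=0): c = -1.6900 + 0.1120i → escape time 5
(row=4, col=1): c = -1.2300 + 0.1120i → escape time 8
(row=4, col=2): c = -0.7700 + 0.1120i → escape time 8
(row=4, col=3): c = -0.3100 + 0.1120i → escape time 8
(row=4, col=4): c = 0.1500 + 0.1120i → escape time 8
(row=5, col=0): c = -1.6900 + -0.0900i → escape time 6
(row=5, col=1): c = -1.2300 + -0.0900i → escape time 8
(row=5, col=2): c = -0.7700 + -0.0900i → escape time 8
(row=5, col=3): c = -0.3100 + -0.0900i → escape time 8
(row=5, col=4): c = 0.1500 + -0.0900i → escape time 8

Answer: 23454
33487
34688
48888
58888
68888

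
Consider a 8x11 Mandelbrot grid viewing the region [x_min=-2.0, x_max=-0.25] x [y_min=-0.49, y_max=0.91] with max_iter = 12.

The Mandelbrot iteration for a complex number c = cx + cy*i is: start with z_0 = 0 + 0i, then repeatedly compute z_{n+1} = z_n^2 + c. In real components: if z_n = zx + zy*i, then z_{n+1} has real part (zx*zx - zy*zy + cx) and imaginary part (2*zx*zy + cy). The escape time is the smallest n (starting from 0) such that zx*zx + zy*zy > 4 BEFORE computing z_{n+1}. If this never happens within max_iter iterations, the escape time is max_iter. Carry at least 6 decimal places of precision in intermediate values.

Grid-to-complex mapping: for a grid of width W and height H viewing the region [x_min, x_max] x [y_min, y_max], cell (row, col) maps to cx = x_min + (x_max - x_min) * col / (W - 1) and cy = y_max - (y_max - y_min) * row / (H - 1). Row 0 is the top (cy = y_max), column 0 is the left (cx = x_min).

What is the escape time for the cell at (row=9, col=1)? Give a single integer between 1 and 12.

Answer: 3

Derivation:
z_0 = 0 + 0i, c = -1.7500 + -0.3500i
Iter 1: z = -1.7500 + -0.3500i, |z|^2 = 3.1850
Iter 2: z = 1.1900 + 0.8750i, |z|^2 = 2.1817
Iter 3: z = -1.0995 + 1.7325i, |z|^2 = 4.2105
Escaped at iteration 3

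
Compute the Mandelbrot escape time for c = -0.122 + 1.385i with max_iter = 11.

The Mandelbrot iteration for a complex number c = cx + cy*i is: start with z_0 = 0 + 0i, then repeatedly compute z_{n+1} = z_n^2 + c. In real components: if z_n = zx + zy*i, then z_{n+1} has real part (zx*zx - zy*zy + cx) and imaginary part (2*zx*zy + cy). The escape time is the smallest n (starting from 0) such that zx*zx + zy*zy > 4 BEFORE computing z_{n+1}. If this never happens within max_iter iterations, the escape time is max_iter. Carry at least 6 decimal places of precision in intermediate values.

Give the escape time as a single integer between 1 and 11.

z_0 = 0 + 0i, c = -0.1220 + 1.3850i
Iter 1: z = -0.1220 + 1.3850i, |z|^2 = 1.9331
Iter 2: z = -2.0253 + 1.0471i, |z|^2 = 5.1983
Escaped at iteration 2

Answer: 2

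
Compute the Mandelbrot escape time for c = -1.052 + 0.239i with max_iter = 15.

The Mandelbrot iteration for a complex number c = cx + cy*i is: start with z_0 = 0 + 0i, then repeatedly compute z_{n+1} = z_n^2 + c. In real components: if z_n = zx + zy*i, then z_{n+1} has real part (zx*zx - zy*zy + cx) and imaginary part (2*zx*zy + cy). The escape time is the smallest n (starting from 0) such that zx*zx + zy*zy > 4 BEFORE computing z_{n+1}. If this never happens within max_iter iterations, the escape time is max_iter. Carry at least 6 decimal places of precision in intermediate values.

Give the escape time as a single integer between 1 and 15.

Answer: 15

Derivation:
z_0 = 0 + 0i, c = -1.0520 + 0.2390i
Iter 1: z = -1.0520 + 0.2390i, |z|^2 = 1.1638
Iter 2: z = -0.0024 + -0.2639i, |z|^2 = 0.0696
Iter 3: z = -1.1216 + 0.2403i, |z|^2 = 1.3158
Iter 4: z = 0.1483 + -0.3000i, |z|^2 = 0.1120
Iter 5: z = -1.1200 + 0.1500i, |z|^2 = 1.2769
Iter 6: z = 0.1799 + -0.0971i, |z|^2 = 0.0418
Iter 7: z = -1.0291 + 0.2041i, |z|^2 = 1.1006
Iter 8: z = -0.0347 + -0.1810i, |z|^2 = 0.0340
Iter 9: z = -1.0836 + 0.2516i, |z|^2 = 1.2374
Iter 10: z = 0.0588 + -0.3062i, |z|^2 = 0.0972
Iter 11: z = -1.1423 + 0.2030i, |z|^2 = 1.3460
Iter 12: z = 0.2116 + -0.2247i, |z|^2 = 0.0953
Iter 13: z = -1.0577 + 0.1439i, |z|^2 = 1.1395
Iter 14: z = 0.0461 + -0.0654i, |z|^2 = 0.0064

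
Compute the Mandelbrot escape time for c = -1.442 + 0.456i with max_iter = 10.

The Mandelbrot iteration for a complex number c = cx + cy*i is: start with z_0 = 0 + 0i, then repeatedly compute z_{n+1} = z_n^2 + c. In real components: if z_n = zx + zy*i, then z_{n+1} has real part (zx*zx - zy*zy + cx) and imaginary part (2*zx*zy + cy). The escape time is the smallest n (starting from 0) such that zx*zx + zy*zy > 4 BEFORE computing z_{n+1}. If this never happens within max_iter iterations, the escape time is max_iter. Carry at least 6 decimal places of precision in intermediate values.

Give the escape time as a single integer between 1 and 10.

Answer: 3

Derivation:
z_0 = 0 + 0i, c = -1.4420 + 0.4560i
Iter 1: z = -1.4420 + 0.4560i, |z|^2 = 2.2873
Iter 2: z = 0.4294 + -0.8591i, |z|^2 = 0.9225
Iter 3: z = -1.9957 + -0.2818i, |z|^2 = 4.0621
Escaped at iteration 3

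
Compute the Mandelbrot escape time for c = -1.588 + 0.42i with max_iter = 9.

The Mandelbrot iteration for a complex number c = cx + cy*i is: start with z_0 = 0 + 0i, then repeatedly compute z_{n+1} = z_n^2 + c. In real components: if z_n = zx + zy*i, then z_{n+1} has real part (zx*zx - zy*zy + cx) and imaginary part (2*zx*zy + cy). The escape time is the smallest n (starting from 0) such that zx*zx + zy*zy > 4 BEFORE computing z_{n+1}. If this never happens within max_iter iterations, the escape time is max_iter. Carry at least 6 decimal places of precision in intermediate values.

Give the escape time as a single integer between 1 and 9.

z_0 = 0 + 0i, c = -1.5880 + 0.4200i
Iter 1: z = -1.5880 + 0.4200i, |z|^2 = 2.6981
Iter 2: z = 0.7573 + -0.9139i, |z|^2 = 1.4088
Iter 3: z = -1.8497 + -0.9643i, |z|^2 = 4.3512
Escaped at iteration 3

Answer: 3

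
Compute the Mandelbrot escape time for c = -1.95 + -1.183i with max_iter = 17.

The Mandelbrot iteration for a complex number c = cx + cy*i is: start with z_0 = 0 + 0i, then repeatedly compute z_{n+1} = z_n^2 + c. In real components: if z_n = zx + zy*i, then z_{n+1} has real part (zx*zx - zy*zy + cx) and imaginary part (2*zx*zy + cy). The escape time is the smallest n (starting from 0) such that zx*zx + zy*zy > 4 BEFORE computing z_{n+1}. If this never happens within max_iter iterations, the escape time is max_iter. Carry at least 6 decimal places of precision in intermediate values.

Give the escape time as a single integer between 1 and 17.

Answer: 1

Derivation:
z_0 = 0 + 0i, c = -1.9500 + -1.1830i
Iter 1: z = -1.9500 + -1.1830i, |z|^2 = 5.2020
Escaped at iteration 1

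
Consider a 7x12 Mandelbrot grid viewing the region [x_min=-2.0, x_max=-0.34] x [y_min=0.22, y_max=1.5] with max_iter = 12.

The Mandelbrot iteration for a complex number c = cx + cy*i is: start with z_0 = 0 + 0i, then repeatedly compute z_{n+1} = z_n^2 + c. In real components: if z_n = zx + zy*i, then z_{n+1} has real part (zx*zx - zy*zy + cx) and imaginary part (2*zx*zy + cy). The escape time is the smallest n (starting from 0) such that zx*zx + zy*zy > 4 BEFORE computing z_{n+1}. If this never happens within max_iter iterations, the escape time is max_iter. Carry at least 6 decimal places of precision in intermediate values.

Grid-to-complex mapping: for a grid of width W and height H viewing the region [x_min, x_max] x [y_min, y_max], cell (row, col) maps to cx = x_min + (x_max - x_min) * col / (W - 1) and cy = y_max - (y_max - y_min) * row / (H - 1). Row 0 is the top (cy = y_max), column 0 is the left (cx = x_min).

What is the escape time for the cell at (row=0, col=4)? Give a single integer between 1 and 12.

z_0 = 0 + 0i, c = -0.8933 + 1.5000i
Iter 1: z = -0.8933 + 1.5000i, |z|^2 = 3.0480
Iter 2: z = -2.3453 + -1.1800i, |z|^2 = 6.8928
Escaped at iteration 2

Answer: 2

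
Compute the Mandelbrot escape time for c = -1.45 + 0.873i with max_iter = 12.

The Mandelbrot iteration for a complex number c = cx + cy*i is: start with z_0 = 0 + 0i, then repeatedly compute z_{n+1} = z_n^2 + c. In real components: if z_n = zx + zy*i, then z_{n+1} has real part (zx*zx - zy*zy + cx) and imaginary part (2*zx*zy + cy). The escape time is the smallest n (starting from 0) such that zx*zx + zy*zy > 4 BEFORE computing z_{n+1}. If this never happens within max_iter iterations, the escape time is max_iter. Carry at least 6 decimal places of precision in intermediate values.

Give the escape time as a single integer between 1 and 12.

Answer: 3

Derivation:
z_0 = 0 + 0i, c = -1.4500 + 0.8730i
Iter 1: z = -1.4500 + 0.8730i, |z|^2 = 2.8646
Iter 2: z = -0.1096 + -1.6587i, |z|^2 = 2.7633
Iter 3: z = -4.1893 + 1.2367i, |z|^2 = 19.0793
Escaped at iteration 3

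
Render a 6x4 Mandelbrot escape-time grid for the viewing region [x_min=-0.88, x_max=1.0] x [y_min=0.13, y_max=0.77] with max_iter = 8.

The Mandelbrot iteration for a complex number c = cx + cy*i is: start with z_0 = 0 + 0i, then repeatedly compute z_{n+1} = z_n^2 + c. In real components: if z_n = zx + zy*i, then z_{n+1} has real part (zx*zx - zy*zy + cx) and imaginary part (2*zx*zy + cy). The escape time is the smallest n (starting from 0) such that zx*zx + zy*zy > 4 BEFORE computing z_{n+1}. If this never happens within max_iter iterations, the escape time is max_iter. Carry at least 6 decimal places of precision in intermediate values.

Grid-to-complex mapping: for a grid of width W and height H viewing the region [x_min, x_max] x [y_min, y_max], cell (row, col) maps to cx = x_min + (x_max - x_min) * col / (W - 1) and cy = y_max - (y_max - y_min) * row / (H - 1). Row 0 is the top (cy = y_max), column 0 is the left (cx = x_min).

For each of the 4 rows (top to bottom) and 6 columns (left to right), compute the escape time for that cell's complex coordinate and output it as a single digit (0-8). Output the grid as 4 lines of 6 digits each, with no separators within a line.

Answer: 468532
588832
888842
888842

Derivation:
(row=0, col=0): c = -0.8800 + 0.7700i → escape time 4
(row=0, col=1): c = -0.5040 + 0.7700i → escape time 6
(row=0, col=2): c = -0.1280 + 0.7700i → escape time 8
(row=0, col=3): c = 0.2480 + 0.7700i → escape time 5
(row=0, col=4): c = 0.6240 + 0.7700i → escape time 3
(row=0, col=5): c = 1.0000 + 0.7700i → escape time 2
(row=1, col=0): c = -0.8800 + 0.5567i → escape time 5
(row=1, col=1): c = -0.5040 + 0.5567i → escape time 8
(row=1, col=2): c = -0.1280 + 0.5567i → escape time 8
(row=1, col=3): c = 0.2480 + 0.5567i → escape time 8
(row=1, col=4): c = 0.6240 + 0.5567i → escape time 3
(row=1, col=5): c = 1.0000 + 0.5567i → escape time 2
(row=2, col=0): c = -0.8800 + 0.3433i → escape time 8
(row=2, col=1): c = -0.5040 + 0.3433i → escape time 8
(row=2, col=2): c = -0.1280 + 0.3433i → escape time 8
(row=2, col=3): c = 0.2480 + 0.3433i → escape time 8
(row=2, col=4): c = 0.6240 + 0.3433i → escape time 4
(row=2, col=5): c = 1.0000 + 0.3433i → escape time 2
(row=3, col=0): c = -0.8800 + 0.1300i → escape time 8
(row=3, col=1): c = -0.5040 + 0.1300i → escape time 8
(row=3, col=2): c = -0.1280 + 0.1300i → escape time 8
(row=3, col=3): c = 0.2480 + 0.1300i → escape time 8
(row=3, col=4): c = 0.6240 + 0.1300i → escape time 4
(row=3, col=5): c = 1.0000 + 0.1300i → escape time 2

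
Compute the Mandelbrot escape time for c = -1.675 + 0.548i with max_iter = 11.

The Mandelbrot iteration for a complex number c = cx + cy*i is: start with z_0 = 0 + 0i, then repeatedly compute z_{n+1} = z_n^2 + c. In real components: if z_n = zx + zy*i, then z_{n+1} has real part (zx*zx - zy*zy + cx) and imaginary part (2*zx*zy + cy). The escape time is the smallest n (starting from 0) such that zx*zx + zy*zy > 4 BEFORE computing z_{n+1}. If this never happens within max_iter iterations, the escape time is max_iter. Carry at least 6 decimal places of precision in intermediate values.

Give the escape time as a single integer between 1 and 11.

Answer: 3

Derivation:
z_0 = 0 + 0i, c = -1.6750 + 0.5480i
Iter 1: z = -1.6750 + 0.5480i, |z|^2 = 3.1059
Iter 2: z = 0.8303 + -1.2878i, |z|^2 = 2.3479
Iter 3: z = -2.6440 + -1.5906i, |z|^2 = 9.5206
Escaped at iteration 3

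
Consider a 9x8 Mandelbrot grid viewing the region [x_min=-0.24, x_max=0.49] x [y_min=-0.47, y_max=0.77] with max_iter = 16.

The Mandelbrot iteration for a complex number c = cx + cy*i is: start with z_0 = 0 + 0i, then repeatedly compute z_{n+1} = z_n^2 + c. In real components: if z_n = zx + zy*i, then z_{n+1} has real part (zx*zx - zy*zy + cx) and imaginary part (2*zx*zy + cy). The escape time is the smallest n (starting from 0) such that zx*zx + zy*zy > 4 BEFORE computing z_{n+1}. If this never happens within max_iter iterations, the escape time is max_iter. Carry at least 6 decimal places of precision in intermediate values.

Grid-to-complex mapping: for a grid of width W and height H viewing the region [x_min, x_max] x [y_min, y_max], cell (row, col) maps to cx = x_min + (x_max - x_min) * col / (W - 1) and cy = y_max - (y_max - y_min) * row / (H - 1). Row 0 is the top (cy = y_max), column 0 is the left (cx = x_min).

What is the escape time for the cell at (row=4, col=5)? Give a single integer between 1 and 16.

z_0 = 0 + 0i, c = 0.2162 + 0.0614i
Iter 1: z = 0.2162 + 0.0614i, |z|^2 = 0.0505
Iter 2: z = 0.2592 + 0.0880i, |z|^2 = 0.0749
Iter 3: z = 0.2757 + 0.1071i, |z|^2 = 0.0875
Iter 4: z = 0.2808 + 0.1205i, |z|^2 = 0.0934
Iter 5: z = 0.2806 + 0.1291i, |z|^2 = 0.0954
Iter 6: z = 0.2783 + 0.1339i, |z|^2 = 0.0954
Iter 7: z = 0.2758 + 0.1359i, |z|^2 = 0.0945
Iter 8: z = 0.2738 + 0.1364i, |z|^2 = 0.0936
Iter 9: z = 0.2726 + 0.1361i, |z|^2 = 0.0929
Iter 10: z = 0.2720 + 0.1357i, |z|^2 = 0.0924
Iter 11: z = 0.2719 + 0.1352i, |z|^2 = 0.0922
Iter 12: z = 0.2719 + 0.1350i, |z|^2 = 0.0921
Iter 13: z = 0.2719 + 0.1348i, |z|^2 = 0.0921
Iter 14: z = 0.2720 + 0.1348i, |z|^2 = 0.0922
Iter 15: z = 0.2721 + 0.1347i, |z|^2 = 0.0922

Answer: 16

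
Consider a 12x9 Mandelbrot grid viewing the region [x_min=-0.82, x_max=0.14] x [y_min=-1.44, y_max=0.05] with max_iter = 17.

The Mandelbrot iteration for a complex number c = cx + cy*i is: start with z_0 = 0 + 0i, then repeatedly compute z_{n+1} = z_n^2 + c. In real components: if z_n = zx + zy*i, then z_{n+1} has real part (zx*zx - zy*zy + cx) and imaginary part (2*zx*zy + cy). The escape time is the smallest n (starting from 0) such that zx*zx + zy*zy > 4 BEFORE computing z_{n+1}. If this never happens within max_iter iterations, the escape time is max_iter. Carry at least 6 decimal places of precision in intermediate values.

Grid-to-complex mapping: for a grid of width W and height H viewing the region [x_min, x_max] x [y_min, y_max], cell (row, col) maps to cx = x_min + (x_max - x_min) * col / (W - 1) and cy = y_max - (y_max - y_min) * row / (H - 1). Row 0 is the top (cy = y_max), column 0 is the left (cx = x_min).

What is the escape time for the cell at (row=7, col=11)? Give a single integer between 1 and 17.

Answer: 2

Derivation:
z_0 = 0 + 0i, c = 0.1400 + -1.2537i
Iter 1: z = 0.1400 + -1.2537i, |z|^2 = 1.5915
Iter 2: z = -1.4123 + -1.6048i, |z|^2 = 4.5699
Escaped at iteration 2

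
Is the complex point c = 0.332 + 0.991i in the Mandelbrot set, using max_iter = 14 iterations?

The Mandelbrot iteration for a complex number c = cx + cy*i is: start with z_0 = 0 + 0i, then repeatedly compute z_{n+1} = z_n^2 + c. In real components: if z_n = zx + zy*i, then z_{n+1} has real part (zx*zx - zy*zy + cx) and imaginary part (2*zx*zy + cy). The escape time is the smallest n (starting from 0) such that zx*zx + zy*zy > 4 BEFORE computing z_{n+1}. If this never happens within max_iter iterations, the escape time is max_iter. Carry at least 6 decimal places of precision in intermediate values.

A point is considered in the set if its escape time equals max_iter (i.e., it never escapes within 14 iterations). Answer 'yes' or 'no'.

Answer: no

Derivation:
z_0 = 0 + 0i, c = 0.3320 + 0.9910i
Iter 1: z = 0.3320 + 0.9910i, |z|^2 = 1.0923
Iter 2: z = -0.5399 + 1.6490i, |z|^2 = 3.0107
Iter 3: z = -2.0958 + -0.7895i, |z|^2 = 5.0158
Escaped at iteration 3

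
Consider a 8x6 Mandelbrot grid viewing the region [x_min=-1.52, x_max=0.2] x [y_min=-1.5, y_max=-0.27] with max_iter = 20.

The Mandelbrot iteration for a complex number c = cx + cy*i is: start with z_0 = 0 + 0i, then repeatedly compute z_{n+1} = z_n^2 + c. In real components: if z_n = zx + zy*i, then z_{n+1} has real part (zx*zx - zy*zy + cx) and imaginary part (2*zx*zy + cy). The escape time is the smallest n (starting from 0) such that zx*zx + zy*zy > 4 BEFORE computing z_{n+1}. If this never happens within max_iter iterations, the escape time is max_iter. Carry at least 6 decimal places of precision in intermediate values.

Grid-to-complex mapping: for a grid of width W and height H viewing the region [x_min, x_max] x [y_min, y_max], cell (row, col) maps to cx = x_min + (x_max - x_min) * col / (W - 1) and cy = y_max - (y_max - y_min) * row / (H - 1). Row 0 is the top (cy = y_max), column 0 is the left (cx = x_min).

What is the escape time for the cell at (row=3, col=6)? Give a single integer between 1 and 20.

z_0 = 0 + 0i, c = -0.0457 + -1.0080i
Iter 1: z = -0.0457 + -1.0080i, |z|^2 = 1.0182
Iter 2: z = -1.0597 + -0.9158i, |z|^2 = 1.9617
Iter 3: z = 0.2385 + 0.9330i, |z|^2 = 0.9274
Iter 4: z = -0.8594 + -0.5630i, |z|^2 = 1.0555
Iter 5: z = 0.3758 + -0.0403i, |z|^2 = 0.1428
Iter 6: z = 0.0939 + -1.0383i, |z|^2 = 1.0869
Iter 7: z = -1.1150 + -1.2029i, |z|^2 = 2.6902
Iter 8: z = -0.2496 + 1.6745i, |z|^2 = 2.8663
Iter 9: z = -2.7874 + -1.8439i, |z|^2 = 11.1696
Escaped at iteration 9

Answer: 9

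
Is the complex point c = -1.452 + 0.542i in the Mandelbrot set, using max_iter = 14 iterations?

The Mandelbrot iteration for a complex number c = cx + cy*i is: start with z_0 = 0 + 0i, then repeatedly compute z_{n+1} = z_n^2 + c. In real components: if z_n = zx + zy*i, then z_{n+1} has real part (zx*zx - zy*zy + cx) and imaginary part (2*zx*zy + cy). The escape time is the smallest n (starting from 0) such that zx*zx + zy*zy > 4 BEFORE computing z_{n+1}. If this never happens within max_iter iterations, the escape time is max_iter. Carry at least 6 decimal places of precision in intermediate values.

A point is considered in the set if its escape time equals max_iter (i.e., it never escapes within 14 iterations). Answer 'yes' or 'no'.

z_0 = 0 + 0i, c = -1.4520 + 0.5420i
Iter 1: z = -1.4520 + 0.5420i, |z|^2 = 2.4021
Iter 2: z = 0.3625 + -1.0320i, |z|^2 = 1.1964
Iter 3: z = -2.3855 + -0.2063i, |z|^2 = 5.7333
Escaped at iteration 3

Answer: no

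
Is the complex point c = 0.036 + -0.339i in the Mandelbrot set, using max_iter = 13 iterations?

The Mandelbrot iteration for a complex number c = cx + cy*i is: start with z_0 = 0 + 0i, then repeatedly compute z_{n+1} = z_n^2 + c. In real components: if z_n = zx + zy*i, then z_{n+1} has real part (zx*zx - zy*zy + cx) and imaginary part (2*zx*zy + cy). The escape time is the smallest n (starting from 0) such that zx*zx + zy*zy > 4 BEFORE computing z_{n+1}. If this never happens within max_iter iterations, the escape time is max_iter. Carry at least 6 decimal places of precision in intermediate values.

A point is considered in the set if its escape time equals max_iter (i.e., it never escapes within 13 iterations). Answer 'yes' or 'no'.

Answer: yes

Derivation:
z_0 = 0 + 0i, c = 0.0360 + -0.3390i
Iter 1: z = 0.0360 + -0.3390i, |z|^2 = 0.1162
Iter 2: z = -0.0776 + -0.3634i, |z|^2 = 0.1381
Iter 3: z = -0.0900 + -0.2826i, |z|^2 = 0.0880
Iter 4: z = -0.0357 + -0.2881i, |z|^2 = 0.0843
Iter 5: z = -0.0457 + -0.3184i, |z|^2 = 0.1035
Iter 6: z = -0.0633 + -0.3099i, |z|^2 = 0.1000
Iter 7: z = -0.0560 + -0.2998i, |z|^2 = 0.0930
Iter 8: z = -0.0507 + -0.3054i, |z|^2 = 0.0959
Iter 9: z = -0.0547 + -0.3080i, |z|^2 = 0.0979
Iter 10: z = -0.0559 + -0.3053i, |z|^2 = 0.0963
Iter 11: z = -0.0541 + -0.3049i, |z|^2 = 0.0959
Iter 12: z = -0.0540 + -0.3060i, |z|^2 = 0.0966
Did not escape in 13 iterations → in set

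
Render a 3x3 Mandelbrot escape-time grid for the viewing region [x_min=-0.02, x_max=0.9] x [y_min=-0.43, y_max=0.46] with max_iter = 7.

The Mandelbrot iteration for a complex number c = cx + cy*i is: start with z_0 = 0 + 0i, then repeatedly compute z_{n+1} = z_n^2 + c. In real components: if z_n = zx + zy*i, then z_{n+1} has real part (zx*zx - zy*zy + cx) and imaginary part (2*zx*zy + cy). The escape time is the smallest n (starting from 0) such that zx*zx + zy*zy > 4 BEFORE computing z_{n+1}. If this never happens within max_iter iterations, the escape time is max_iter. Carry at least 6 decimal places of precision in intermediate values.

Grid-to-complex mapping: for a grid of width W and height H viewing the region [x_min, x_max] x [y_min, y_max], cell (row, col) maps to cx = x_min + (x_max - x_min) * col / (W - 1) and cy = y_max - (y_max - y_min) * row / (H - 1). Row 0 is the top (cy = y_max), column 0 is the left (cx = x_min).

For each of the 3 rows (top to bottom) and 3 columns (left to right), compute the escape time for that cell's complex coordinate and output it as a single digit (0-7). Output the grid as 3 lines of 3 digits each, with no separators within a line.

Answer: 763
763
773

Derivation:
(row=0, col=0): c = -0.0200 + 0.4600i → escape time 7
(row=0, col=1): c = 0.4400 + 0.4600i → escape time 6
(row=0, col=2): c = 0.9000 + 0.4600i → escape time 3
(row=1, col=0): c = -0.0200 + 0.0150i → escape time 7
(row=1, col=1): c = 0.4400 + 0.0150i → escape time 6
(row=1, col=2): c = 0.9000 + 0.0150i → escape time 3
(row=2, col=0): c = -0.0200 + -0.4300i → escape time 7
(row=2, col=1): c = 0.4400 + -0.4300i → escape time 7
(row=2, col=2): c = 0.9000 + -0.4300i → escape time 3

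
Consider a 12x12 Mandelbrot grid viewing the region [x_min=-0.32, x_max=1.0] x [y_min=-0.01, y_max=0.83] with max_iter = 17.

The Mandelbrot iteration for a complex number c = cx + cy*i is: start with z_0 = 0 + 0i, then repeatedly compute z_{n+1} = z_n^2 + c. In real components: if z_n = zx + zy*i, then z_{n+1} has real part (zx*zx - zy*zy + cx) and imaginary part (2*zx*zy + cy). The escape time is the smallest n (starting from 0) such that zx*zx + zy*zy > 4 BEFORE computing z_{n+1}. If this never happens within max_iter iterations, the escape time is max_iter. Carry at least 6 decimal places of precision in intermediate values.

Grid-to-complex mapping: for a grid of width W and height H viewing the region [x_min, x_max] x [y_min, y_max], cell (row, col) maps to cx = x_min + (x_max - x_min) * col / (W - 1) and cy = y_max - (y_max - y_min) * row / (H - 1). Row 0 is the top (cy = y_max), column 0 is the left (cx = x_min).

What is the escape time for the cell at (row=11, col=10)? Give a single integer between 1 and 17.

z_0 = 0 + 0i, c = 0.8800 + -0.0100i
Iter 1: z = 0.8800 + -0.0100i, |z|^2 = 0.7745
Iter 2: z = 1.6543 + -0.0276i, |z|^2 = 2.7375
Iter 3: z = 3.6159 + -0.1013i, |z|^2 = 13.0853
Escaped at iteration 3

Answer: 3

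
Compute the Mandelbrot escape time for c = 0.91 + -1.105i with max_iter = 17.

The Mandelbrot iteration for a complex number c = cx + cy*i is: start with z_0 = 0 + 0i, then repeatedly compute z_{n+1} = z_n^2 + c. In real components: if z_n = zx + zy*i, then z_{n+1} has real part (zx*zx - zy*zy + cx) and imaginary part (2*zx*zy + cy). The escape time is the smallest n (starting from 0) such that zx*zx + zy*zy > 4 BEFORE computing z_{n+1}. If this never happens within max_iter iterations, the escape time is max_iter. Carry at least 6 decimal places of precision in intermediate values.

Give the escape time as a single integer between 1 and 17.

z_0 = 0 + 0i, c = 0.9100 + -1.1050i
Iter 1: z = 0.9100 + -1.1050i, |z|^2 = 2.0491
Iter 2: z = 0.5171 + -3.1161i, |z|^2 = 9.9774
Escaped at iteration 2

Answer: 2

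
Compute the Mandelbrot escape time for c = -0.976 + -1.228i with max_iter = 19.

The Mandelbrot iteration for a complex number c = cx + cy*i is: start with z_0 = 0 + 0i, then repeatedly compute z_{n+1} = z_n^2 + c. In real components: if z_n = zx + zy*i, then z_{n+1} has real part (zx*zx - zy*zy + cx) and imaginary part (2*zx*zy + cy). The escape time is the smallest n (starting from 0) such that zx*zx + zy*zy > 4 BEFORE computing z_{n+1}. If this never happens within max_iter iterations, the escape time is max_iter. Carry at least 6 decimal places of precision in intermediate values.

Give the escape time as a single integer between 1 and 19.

z_0 = 0 + 0i, c = -0.9760 + -1.2280i
Iter 1: z = -0.9760 + -1.2280i, |z|^2 = 2.4606
Iter 2: z = -1.5314 + 1.1691i, |z|^2 = 3.7119
Iter 3: z = 0.0025 + -4.8086i, |z|^2 = 23.1227
Escaped at iteration 3

Answer: 3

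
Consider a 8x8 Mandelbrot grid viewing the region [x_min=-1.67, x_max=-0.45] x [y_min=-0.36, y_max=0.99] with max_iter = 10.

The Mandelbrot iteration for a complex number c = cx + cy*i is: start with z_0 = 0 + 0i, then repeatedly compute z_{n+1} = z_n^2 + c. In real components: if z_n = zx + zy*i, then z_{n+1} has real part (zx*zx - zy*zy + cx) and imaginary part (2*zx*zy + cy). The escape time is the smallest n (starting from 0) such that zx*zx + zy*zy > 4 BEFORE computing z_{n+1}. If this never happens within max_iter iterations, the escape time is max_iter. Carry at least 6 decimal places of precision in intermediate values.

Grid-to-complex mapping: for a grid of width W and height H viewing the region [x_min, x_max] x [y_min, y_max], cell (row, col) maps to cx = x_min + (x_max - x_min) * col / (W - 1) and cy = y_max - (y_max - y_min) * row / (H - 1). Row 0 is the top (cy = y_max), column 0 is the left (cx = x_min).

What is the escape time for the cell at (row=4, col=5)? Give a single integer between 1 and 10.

z_0 = 0 + 0i, c = -0.7986 + 0.2186i
Iter 1: z = -0.7986 + 0.2186i, |z|^2 = 0.6855
Iter 2: z = -0.2086 + -0.1305i, |z|^2 = 0.0606
Iter 3: z = -0.7721 + 0.2730i, |z|^2 = 0.6707
Iter 4: z = -0.2770 + -0.2030i, |z|^2 = 0.1180
Iter 5: z = -0.7631 + 0.3311i, |z|^2 = 0.6919
Iter 6: z = -0.3259 + -0.2867i, |z|^2 = 0.1884
Iter 7: z = -0.7745 + 0.4054i, |z|^2 = 0.7643
Iter 8: z = -0.3630 + -0.4094i, |z|^2 = 0.2994
Iter 9: z = -0.8344 + 0.5159i, |z|^2 = 0.9624

Answer: 10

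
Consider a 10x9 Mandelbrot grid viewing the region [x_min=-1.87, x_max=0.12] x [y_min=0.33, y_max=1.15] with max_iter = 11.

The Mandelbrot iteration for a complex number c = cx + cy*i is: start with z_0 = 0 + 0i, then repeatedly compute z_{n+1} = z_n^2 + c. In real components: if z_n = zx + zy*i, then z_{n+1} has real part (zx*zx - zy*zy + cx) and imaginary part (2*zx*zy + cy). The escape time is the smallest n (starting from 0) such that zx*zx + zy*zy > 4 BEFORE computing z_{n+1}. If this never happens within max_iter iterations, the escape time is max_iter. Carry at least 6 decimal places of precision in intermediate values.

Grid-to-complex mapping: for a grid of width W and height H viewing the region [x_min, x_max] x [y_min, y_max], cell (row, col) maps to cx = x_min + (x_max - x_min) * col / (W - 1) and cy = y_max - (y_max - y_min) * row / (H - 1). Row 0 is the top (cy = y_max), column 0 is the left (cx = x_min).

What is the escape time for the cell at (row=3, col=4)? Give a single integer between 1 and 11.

z_0 = 0 + 0i, c = -0.9856 + 0.8425i
Iter 1: z = -0.9856 + 0.8425i, |z|^2 = 1.6811
Iter 2: z = -0.7240 + -0.8182i, |z|^2 = 1.1936
Iter 3: z = -1.1307 + 2.0273i, |z|^2 = 5.3883
Escaped at iteration 3

Answer: 3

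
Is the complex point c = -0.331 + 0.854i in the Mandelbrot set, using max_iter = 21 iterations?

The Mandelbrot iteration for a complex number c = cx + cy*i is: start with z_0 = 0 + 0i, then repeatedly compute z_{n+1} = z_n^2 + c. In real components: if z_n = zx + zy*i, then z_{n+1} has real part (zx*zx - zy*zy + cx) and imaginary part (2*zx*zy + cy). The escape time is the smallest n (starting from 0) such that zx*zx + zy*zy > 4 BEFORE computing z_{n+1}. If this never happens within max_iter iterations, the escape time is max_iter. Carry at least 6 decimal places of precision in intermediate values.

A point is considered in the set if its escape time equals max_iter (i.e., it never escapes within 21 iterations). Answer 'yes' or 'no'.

Answer: no

Derivation:
z_0 = 0 + 0i, c = -0.3310 + 0.8540i
Iter 1: z = -0.3310 + 0.8540i, |z|^2 = 0.8389
Iter 2: z = -0.9508 + 0.2887i, |z|^2 = 0.9873
Iter 3: z = 0.4896 + 0.3051i, |z|^2 = 0.3328
Iter 4: z = -0.1844 + 1.1528i, |z|^2 = 1.3629
Iter 5: z = -1.6259 + 0.4289i, |z|^2 = 2.8276
Iter 6: z = 2.1287 + -0.5407i, |z|^2 = 4.8236
Escaped at iteration 6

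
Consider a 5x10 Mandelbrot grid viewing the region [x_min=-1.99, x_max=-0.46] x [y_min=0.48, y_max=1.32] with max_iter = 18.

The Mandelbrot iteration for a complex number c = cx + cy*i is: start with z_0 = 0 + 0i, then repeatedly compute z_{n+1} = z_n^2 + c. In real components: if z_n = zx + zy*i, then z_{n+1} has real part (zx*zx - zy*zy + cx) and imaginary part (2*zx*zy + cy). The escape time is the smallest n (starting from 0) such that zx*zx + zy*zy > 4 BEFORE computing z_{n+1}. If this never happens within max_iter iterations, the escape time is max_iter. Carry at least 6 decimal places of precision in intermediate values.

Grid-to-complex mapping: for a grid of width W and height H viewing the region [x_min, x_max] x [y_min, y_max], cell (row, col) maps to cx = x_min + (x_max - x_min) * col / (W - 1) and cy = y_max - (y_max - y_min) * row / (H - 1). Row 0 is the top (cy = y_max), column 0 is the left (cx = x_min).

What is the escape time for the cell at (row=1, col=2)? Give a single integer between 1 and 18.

z_0 = 0 + 0i, c = -1.2250 + 1.2267i
Iter 1: z = -1.2250 + 1.2267i, |z|^2 = 3.0053
Iter 2: z = -1.2291 + -1.7787i, |z|^2 = 4.6743
Escaped at iteration 2

Answer: 2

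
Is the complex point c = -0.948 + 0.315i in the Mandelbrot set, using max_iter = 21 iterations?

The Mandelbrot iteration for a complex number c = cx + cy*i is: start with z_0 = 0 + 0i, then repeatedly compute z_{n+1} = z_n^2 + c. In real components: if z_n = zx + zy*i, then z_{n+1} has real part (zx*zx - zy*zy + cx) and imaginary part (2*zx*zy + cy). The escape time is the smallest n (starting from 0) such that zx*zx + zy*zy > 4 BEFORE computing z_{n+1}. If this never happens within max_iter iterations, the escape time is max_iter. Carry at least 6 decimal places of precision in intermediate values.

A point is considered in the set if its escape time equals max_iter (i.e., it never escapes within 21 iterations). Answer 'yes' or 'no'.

Answer: no

Derivation:
z_0 = 0 + 0i, c = -0.9480 + 0.3150i
Iter 1: z = -0.9480 + 0.3150i, |z|^2 = 0.9979
Iter 2: z = -0.1485 + -0.2822i, |z|^2 = 0.1017
Iter 3: z = -1.0056 + 0.3988i, |z|^2 = 1.1703
Iter 4: z = -0.0958 + -0.4871i, |z|^2 = 0.2465
Iter 5: z = -1.1761 + 0.4084i, |z|^2 = 1.5500
Iter 6: z = 0.2685 + -0.6456i, |z|^2 = 0.4889
Iter 7: z = -1.2927 + -0.0317i, |z|^2 = 1.6721
Iter 8: z = 0.7221 + 0.3969i, |z|^2 = 0.6789
Iter 9: z = -0.5841 + 0.8882i, |z|^2 = 1.1301
Iter 10: z = -1.3957 + -0.7226i, |z|^2 = 2.4701
Iter 11: z = 0.4776 + 2.3321i, |z|^2 = 5.6669
Escaped at iteration 11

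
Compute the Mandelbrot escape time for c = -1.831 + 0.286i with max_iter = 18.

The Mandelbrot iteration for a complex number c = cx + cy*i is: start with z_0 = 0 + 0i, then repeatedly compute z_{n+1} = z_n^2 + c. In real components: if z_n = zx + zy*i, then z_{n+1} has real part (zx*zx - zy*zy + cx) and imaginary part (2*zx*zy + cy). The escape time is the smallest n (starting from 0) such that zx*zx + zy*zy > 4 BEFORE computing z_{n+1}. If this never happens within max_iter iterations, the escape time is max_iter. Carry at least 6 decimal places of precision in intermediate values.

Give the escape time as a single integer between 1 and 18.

Answer: 4

Derivation:
z_0 = 0 + 0i, c = -1.8310 + 0.2860i
Iter 1: z = -1.8310 + 0.2860i, |z|^2 = 3.4344
Iter 2: z = 1.4398 + -0.7613i, |z|^2 = 2.6525
Iter 3: z = -0.3377 + -1.9063i, |z|^2 = 3.7479
Iter 4: z = -5.3509 + 1.5735i, |z|^2 = 31.1076
Escaped at iteration 4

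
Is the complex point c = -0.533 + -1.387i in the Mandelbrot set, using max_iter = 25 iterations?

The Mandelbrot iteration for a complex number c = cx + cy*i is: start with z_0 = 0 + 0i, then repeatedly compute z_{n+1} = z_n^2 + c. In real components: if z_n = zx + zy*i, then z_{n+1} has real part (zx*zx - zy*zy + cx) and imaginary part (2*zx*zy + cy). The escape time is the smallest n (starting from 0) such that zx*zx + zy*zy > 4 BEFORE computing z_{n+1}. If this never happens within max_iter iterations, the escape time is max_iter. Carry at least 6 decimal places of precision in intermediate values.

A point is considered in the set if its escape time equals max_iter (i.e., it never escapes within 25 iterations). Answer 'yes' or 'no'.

z_0 = 0 + 0i, c = -0.5330 + -1.3870i
Iter 1: z = -0.5330 + -1.3870i, |z|^2 = 2.2079
Iter 2: z = -2.1727 + 0.0915i, |z|^2 = 4.7289
Escaped at iteration 2

Answer: no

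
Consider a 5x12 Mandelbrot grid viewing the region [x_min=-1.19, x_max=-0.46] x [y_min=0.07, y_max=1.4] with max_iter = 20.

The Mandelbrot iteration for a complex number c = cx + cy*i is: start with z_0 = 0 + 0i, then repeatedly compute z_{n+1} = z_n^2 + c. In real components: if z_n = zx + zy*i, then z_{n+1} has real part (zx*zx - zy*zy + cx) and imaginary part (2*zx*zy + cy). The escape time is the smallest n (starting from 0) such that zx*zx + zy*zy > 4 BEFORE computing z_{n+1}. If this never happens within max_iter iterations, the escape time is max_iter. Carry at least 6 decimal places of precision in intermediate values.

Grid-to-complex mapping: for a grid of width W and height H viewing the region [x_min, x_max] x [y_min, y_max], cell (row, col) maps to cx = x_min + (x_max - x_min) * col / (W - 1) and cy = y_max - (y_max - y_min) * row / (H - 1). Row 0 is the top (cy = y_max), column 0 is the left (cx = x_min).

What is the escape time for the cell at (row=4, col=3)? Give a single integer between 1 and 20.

z_0 = 0 + 0i, c = -0.6425 + 0.9164i
Iter 1: z = -0.6425 + 0.9164i, |z|^2 = 1.2525
Iter 2: z = -1.0694 + -0.2612i, |z|^2 = 1.2119
Iter 3: z = 0.4329 + 1.4749i, |z|^2 = 2.3629
Iter 4: z = -2.6305 + 2.1935i, |z|^2 = 11.7312
Escaped at iteration 4

Answer: 4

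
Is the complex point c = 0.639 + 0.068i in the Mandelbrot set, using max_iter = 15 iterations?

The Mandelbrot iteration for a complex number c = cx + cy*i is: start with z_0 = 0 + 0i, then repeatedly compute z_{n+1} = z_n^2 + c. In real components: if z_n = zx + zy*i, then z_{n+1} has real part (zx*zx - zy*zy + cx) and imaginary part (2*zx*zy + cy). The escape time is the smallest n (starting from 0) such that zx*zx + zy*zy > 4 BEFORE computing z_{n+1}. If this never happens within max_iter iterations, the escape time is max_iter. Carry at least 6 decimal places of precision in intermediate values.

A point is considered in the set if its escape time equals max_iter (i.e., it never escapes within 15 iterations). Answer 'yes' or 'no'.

Answer: no

Derivation:
z_0 = 0 + 0i, c = 0.6390 + 0.0680i
Iter 1: z = 0.6390 + 0.0680i, |z|^2 = 0.4129
Iter 2: z = 1.0427 + 0.1549i, |z|^2 = 1.1112
Iter 3: z = 1.7022 + 0.3910i, |z|^2 = 3.0505
Iter 4: z = 3.3836 + 1.3993i, |z|^2 = 13.4070
Escaped at iteration 4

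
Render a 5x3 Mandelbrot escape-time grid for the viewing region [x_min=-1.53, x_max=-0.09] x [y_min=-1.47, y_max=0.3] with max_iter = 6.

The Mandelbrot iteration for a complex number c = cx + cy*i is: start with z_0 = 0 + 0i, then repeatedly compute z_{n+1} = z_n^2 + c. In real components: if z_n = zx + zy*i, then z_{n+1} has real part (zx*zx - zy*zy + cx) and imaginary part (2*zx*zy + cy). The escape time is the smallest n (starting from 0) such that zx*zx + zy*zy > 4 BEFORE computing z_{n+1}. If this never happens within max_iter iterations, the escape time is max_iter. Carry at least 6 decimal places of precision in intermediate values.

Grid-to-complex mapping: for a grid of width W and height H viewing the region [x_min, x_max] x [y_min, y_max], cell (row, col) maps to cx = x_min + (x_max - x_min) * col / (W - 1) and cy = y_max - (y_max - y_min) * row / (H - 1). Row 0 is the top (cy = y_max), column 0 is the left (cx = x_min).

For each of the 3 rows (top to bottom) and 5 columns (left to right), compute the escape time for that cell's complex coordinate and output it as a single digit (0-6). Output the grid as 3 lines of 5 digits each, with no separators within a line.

Answer: 56666
34566
12222

Derivation:
(row=0, col=0): c = -1.5300 + 0.3000i → escape time 5
(row=0, col=1): c = -1.1700 + 0.3000i → escape time 6
(row=0, col=2): c = -0.8100 + 0.3000i → escape time 6
(row=0, col=3): c = -0.4500 + 0.3000i → escape time 6
(row=0, col=4): c = -0.0900 + 0.3000i → escape time 6
(row=1, col=0): c = -1.5300 + -0.5850i → escape time 3
(row=1, col=1): c = -1.1700 + -0.5850i → escape time 4
(row=1, col=2): c = -0.8100 + -0.5850i → escape time 5
(row=1, col=3): c = -0.4500 + -0.5850i → escape time 6
(row=1, col=4): c = -0.0900 + -0.5850i → escape time 6
(row=2, col=0): c = -1.5300 + -1.4700i → escape time 1
(row=2, col=1): c = -1.1700 + -1.4700i → escape time 2
(row=2, col=2): c = -0.8100 + -1.4700i → escape time 2
(row=2, col=3): c = -0.4500 + -1.4700i → escape time 2
(row=2, col=4): c = -0.0900 + -1.4700i → escape time 2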